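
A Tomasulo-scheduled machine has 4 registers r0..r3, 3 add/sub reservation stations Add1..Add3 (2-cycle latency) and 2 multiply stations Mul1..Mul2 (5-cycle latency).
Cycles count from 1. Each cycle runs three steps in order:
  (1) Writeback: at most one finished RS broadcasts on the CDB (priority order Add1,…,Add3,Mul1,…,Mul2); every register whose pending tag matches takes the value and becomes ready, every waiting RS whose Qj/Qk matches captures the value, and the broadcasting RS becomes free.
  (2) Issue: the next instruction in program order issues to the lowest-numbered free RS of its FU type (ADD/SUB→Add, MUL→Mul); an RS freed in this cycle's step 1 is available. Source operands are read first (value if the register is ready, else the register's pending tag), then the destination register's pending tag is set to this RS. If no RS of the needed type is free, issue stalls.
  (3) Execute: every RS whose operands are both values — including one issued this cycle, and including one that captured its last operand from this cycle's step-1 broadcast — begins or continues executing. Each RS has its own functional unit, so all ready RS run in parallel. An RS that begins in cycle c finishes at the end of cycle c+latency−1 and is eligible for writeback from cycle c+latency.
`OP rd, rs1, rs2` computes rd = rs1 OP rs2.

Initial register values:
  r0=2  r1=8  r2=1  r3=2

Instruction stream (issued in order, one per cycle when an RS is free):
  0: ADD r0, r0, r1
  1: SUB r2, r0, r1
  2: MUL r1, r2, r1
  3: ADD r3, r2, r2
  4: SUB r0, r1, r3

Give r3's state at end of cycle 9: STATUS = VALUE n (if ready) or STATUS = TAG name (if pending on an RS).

cycle 1: issue ADD r0<-Add1 // r0:Add1,r1:8,r2:1,r3:2
cycle 2: issue SUB r2<-Add2 // r0:Add1,r1:8,r2:Add2,r3:2
cycle 3: CDB Add1=10; issue MUL r1<-Mul1 // r0:10,r1:Mul1,r2:Add2,r3:2
cycle 4: issue ADD r3<-Add1 // r0:10,r1:Mul1,r2:Add2,r3:Add1
cycle 5: CDB Add2=2; issue SUB r0<-Add2 // r0:Add2,r1:Mul1,r2:2,r3:Add1
cycle 6: - // r0:Add2,r1:Mul1,r2:2,r3:Add1
cycle 7: CDB Add1=4 // r0:Add2,r1:Mul1,r2:2,r3:4
cycle 8: - // r0:Add2,r1:Mul1,r2:2,r3:4
cycle 9: - // r0:Add2,r1:Mul1,r2:2,r3:4

STATUS = VALUE 4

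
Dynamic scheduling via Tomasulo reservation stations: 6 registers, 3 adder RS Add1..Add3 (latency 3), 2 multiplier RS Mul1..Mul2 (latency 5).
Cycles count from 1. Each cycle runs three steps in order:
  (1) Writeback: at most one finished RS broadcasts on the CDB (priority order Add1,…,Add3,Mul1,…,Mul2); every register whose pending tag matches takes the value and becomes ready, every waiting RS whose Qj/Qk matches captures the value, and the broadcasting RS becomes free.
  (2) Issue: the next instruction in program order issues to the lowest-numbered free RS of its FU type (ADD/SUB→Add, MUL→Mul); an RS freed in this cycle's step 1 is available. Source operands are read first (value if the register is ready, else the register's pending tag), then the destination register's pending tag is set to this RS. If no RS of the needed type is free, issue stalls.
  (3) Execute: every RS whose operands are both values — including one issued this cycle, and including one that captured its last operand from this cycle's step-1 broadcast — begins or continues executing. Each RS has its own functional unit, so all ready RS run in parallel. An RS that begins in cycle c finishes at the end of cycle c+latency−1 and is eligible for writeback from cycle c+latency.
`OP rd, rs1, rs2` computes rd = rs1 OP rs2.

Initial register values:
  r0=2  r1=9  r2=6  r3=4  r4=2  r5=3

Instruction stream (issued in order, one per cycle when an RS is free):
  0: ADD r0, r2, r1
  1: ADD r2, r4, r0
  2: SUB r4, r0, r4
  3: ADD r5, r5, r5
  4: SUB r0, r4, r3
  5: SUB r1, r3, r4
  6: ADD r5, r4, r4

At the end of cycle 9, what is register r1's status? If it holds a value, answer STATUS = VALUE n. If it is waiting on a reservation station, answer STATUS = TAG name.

cycle 1: issue ADD r0<-Add1 // r0:Add1,r1:9,r2:6,r3:4,r4:2,r5:3
cycle 2: issue ADD r2<-Add2 // r0:Add1,r1:9,r2:Add2,r3:4,r4:2,r5:3
cycle 3: issue SUB r4<-Add3 // r0:Add1,r1:9,r2:Add2,r3:4,r4:Add3,r5:3
cycle 4: CDB Add1=15; issue ADD r5<-Add1 // r0:15,r1:9,r2:Add2,r3:4,r4:Add3,r5:Add1
cycle 5: stall // r0:15,r1:9,r2:Add2,r3:4,r4:Add3,r5:Add1
cycle 6: stall // r0:15,r1:9,r2:Add2,r3:4,r4:Add3,r5:Add1
cycle 7: CDB Add1=6; issue SUB r0<-Add1 // r0:Add1,r1:9,r2:Add2,r3:4,r4:Add3,r5:6
cycle 8: CDB Add2=17; issue SUB r1<-Add2 // r0:Add1,r1:Add2,r2:17,r3:4,r4:Add3,r5:6
cycle 9: CDB Add3=13; issue ADD r5<-Add3 // r0:Add1,r1:Add2,r2:17,r3:4,r4:13,r5:Add3

STATUS = TAG Add2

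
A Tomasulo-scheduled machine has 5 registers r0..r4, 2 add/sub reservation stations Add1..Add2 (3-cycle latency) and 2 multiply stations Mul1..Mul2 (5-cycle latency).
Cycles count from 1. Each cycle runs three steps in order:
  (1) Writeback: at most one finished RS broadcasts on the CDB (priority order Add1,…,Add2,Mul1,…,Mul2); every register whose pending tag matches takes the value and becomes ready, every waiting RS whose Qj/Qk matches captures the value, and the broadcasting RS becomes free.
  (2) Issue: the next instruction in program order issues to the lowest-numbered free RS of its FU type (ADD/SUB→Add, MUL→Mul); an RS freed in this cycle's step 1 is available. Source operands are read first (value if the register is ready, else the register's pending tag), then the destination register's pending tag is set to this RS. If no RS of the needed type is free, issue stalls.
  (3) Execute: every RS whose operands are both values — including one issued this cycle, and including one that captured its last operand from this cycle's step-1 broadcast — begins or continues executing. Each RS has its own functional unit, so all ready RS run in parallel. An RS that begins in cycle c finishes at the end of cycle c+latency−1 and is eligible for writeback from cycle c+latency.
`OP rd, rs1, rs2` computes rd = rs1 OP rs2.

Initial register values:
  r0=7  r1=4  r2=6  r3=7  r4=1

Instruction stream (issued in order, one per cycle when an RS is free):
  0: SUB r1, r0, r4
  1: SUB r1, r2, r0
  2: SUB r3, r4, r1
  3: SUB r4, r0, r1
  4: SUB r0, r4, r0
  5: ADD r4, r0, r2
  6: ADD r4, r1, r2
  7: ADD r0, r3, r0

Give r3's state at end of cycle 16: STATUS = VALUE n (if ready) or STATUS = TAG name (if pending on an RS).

  c1: issue SUB r1<-Add1  regs: r0:7,r1:Add1,r2:6,r3:7,r4:1
  c2: issue SUB r1<-Add2  regs: r0:7,r1:Add2,r2:6,r3:7,r4:1
  c3: stall  regs: r0:7,r1:Add2,r2:6,r3:7,r4:1
  c4: CDB Add1=6; issue SUB r3<-Add1  regs: r0:7,r1:Add2,r2:6,r3:Add1,r4:1
  c5: CDB Add2=-1; issue SUB r4<-Add2  regs: r0:7,r1:-1,r2:6,r3:Add1,r4:Add2
  c6: stall  regs: r0:7,r1:-1,r2:6,r3:Add1,r4:Add2
  c7: stall  regs: r0:7,r1:-1,r2:6,r3:Add1,r4:Add2
  c8: CDB Add1=2; issue SUB r0<-Add1  regs: r0:Add1,r1:-1,r2:6,r3:2,r4:Add2
  c9: CDB Add2=8; issue ADD r4<-Add2  regs: r0:Add1,r1:-1,r2:6,r3:2,r4:Add2
  c10: stall  regs: r0:Add1,r1:-1,r2:6,r3:2,r4:Add2
  c11: stall  regs: r0:Add1,r1:-1,r2:6,r3:2,r4:Add2
  c12: CDB Add1=1; issue ADD r4<-Add1  regs: r0:1,r1:-1,r2:6,r3:2,r4:Add1
  c13: stall  regs: r0:1,r1:-1,r2:6,r3:2,r4:Add1
  c14: stall  regs: r0:1,r1:-1,r2:6,r3:2,r4:Add1
  c15: CDB Add1=5; issue ADD r0<-Add1  regs: r0:Add1,r1:-1,r2:6,r3:2,r4:5
  c16: CDB Add2=7  regs: r0:Add1,r1:-1,r2:6,r3:2,r4:5

STATUS = VALUE 2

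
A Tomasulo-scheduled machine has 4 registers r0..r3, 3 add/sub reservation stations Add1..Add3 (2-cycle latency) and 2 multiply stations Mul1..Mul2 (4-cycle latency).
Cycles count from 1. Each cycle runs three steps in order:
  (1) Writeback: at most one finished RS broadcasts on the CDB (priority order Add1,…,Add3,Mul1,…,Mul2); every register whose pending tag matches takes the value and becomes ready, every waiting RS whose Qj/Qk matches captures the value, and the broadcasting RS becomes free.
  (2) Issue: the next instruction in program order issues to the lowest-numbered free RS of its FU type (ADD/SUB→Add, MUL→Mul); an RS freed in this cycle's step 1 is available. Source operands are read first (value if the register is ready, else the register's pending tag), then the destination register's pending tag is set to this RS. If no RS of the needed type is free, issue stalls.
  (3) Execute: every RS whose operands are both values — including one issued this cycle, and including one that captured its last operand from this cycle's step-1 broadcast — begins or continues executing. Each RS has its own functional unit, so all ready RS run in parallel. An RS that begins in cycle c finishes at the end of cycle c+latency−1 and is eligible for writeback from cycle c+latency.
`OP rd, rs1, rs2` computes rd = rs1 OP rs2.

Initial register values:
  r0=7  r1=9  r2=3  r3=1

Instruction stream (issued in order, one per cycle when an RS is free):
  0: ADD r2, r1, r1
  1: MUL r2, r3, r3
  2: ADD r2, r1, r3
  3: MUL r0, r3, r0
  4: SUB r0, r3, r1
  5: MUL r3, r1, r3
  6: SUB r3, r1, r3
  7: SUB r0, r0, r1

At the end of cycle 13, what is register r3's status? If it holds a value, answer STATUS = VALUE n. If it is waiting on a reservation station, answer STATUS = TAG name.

STATUS = VALUE 0

  c1: issue ADD r2<-Add1  regs: r0:7,r1:9,r2:Add1,r3:1
  c2: issue MUL r2<-Mul1  regs: r0:7,r1:9,r2:Mul1,r3:1
  c3: CDB Add1=18; issue ADD r2<-Add1  regs: r0:7,r1:9,r2:Add1,r3:1
  c4: issue MUL r0<-Mul2  regs: r0:Mul2,r1:9,r2:Add1,r3:1
  c5: CDB Add1=10; issue SUB r0<-Add1  regs: r0:Add1,r1:9,r2:10,r3:1
  c6: CDB Mul1=1; issue MUL r3<-Mul1  regs: r0:Add1,r1:9,r2:10,r3:Mul1
  c7: CDB Add1=-8; issue SUB r3<-Add1  regs: r0:-8,r1:9,r2:10,r3:Add1
  c8: CDB Mul2=7; issue SUB r0<-Add2  regs: r0:Add2,r1:9,r2:10,r3:Add1
  c9: -  regs: r0:Add2,r1:9,r2:10,r3:Add1
  c10: CDB Add2=-17  regs: r0:-17,r1:9,r2:10,r3:Add1
  c11: CDB Mul1=9  regs: r0:-17,r1:9,r2:10,r3:Add1
  c12: -  regs: r0:-17,r1:9,r2:10,r3:Add1
  c13: CDB Add1=0  regs: r0:-17,r1:9,r2:10,r3:0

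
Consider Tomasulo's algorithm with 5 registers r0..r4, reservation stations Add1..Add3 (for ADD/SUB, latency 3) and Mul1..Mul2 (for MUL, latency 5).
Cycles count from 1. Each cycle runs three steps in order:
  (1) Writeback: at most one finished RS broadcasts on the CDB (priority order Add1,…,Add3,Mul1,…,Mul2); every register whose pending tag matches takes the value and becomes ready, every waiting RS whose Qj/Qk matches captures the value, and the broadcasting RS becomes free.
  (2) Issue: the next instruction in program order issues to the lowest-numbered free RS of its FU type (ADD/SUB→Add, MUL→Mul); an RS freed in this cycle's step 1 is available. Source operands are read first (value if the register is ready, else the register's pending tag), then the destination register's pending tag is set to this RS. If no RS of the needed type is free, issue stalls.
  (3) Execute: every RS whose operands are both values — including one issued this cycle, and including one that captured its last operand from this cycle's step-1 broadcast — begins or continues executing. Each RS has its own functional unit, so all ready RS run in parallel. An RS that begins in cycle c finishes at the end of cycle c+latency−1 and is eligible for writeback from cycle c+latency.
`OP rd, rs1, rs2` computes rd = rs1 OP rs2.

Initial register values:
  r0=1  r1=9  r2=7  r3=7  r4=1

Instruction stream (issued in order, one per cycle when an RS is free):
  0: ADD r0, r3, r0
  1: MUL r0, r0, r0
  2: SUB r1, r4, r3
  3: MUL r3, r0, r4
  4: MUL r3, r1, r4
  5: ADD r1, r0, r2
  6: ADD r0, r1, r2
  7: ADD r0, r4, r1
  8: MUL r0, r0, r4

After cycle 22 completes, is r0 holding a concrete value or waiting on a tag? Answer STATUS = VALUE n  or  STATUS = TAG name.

STATUS = VALUE 72

cycle 1: issue ADD r0<-Add1 // r0:Add1,r1:9,r2:7,r3:7,r4:1
cycle 2: issue MUL r0<-Mul1 // r0:Mul1,r1:9,r2:7,r3:7,r4:1
cycle 3: issue SUB r1<-Add2 // r0:Mul1,r1:Add2,r2:7,r3:7,r4:1
cycle 4: CDB Add1=8; issue MUL r3<-Mul2 // r0:Mul1,r1:Add2,r2:7,r3:Mul2,r4:1
cycle 5: stall // r0:Mul1,r1:Add2,r2:7,r3:Mul2,r4:1
cycle 6: CDB Add2=-6; stall // r0:Mul1,r1:-6,r2:7,r3:Mul2,r4:1
cycle 7: stall // r0:Mul1,r1:-6,r2:7,r3:Mul2,r4:1
cycle 8: stall // r0:Mul1,r1:-6,r2:7,r3:Mul2,r4:1
cycle 9: CDB Mul1=64; issue MUL r3<-Mul1 // r0:64,r1:-6,r2:7,r3:Mul1,r4:1
cycle 10: issue ADD r1<-Add1 // r0:64,r1:Add1,r2:7,r3:Mul1,r4:1
cycle 11: issue ADD r0<-Add2 // r0:Add2,r1:Add1,r2:7,r3:Mul1,r4:1
cycle 12: issue ADD r0<-Add3 // r0:Add3,r1:Add1,r2:7,r3:Mul1,r4:1
cycle 13: CDB Add1=71; stall // r0:Add3,r1:71,r2:7,r3:Mul1,r4:1
cycle 14: CDB Mul1=-6; issue MUL r0<-Mul1 // r0:Mul1,r1:71,r2:7,r3:-6,r4:1
cycle 15: CDB Mul2=64 // r0:Mul1,r1:71,r2:7,r3:-6,r4:1
cycle 16: CDB Add2=78 // r0:Mul1,r1:71,r2:7,r3:-6,r4:1
cycle 17: CDB Add3=72 // r0:Mul1,r1:71,r2:7,r3:-6,r4:1
cycle 18: - // r0:Mul1,r1:71,r2:7,r3:-6,r4:1
cycle 19: - // r0:Mul1,r1:71,r2:7,r3:-6,r4:1
cycle 20: - // r0:Mul1,r1:71,r2:7,r3:-6,r4:1
cycle 21: - // r0:Mul1,r1:71,r2:7,r3:-6,r4:1
cycle 22: CDB Mul1=72 // r0:72,r1:71,r2:7,r3:-6,r4:1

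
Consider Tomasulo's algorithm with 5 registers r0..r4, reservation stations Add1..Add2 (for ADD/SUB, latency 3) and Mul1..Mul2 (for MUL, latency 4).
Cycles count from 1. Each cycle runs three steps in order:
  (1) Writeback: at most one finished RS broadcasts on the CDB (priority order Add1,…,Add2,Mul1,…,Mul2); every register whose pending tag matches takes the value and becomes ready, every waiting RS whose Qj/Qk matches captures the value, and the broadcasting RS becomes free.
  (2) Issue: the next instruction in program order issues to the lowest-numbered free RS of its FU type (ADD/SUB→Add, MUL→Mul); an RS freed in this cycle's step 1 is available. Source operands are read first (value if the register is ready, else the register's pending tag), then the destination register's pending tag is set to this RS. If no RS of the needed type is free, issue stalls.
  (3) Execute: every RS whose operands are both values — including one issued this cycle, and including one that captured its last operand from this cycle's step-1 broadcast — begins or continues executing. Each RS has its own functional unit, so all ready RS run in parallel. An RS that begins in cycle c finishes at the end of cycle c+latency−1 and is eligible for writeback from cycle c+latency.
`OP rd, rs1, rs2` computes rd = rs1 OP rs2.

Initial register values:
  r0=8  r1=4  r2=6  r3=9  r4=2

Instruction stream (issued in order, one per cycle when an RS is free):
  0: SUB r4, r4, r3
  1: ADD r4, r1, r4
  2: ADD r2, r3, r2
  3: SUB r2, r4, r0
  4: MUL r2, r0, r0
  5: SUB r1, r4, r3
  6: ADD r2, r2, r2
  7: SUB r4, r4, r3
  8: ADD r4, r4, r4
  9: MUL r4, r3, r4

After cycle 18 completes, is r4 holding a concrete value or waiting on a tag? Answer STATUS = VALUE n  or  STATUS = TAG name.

STATUS = TAG Mul1

  c1: issue SUB r4<-Add1  regs: r0:8,r1:4,r2:6,r3:9,r4:Add1
  c2: issue ADD r4<-Add2  regs: r0:8,r1:4,r2:6,r3:9,r4:Add2
  c3: stall  regs: r0:8,r1:4,r2:6,r3:9,r4:Add2
  c4: CDB Add1=-7; issue ADD r2<-Add1  regs: r0:8,r1:4,r2:Add1,r3:9,r4:Add2
  c5: stall  regs: r0:8,r1:4,r2:Add1,r3:9,r4:Add2
  c6: stall  regs: r0:8,r1:4,r2:Add1,r3:9,r4:Add2
  c7: CDB Add1=15; issue SUB r2<-Add1  regs: r0:8,r1:4,r2:Add1,r3:9,r4:Add2
  c8: CDB Add2=-3; issue MUL r2<-Mul1  regs: r0:8,r1:4,r2:Mul1,r3:9,r4:-3
  c9: issue SUB r1<-Add2  regs: r0:8,r1:Add2,r2:Mul1,r3:9,r4:-3
  c10: stall  regs: r0:8,r1:Add2,r2:Mul1,r3:9,r4:-3
  c11: CDB Add1=-11; issue ADD r2<-Add1  regs: r0:8,r1:Add2,r2:Add1,r3:9,r4:-3
  c12: CDB Add2=-12; issue SUB r4<-Add2  regs: r0:8,r1:-12,r2:Add1,r3:9,r4:Add2
  c13: CDB Mul1=64; stall  regs: r0:8,r1:-12,r2:Add1,r3:9,r4:Add2
  c14: stall  regs: r0:8,r1:-12,r2:Add1,r3:9,r4:Add2
  c15: CDB Add2=-12; issue ADD r4<-Add2  regs: r0:8,r1:-12,r2:Add1,r3:9,r4:Add2
  c16: CDB Add1=128; issue MUL r4<-Mul1  regs: r0:8,r1:-12,r2:128,r3:9,r4:Mul1
  c17: -  regs: r0:8,r1:-12,r2:128,r3:9,r4:Mul1
  c18: CDB Add2=-24  regs: r0:8,r1:-12,r2:128,r3:9,r4:Mul1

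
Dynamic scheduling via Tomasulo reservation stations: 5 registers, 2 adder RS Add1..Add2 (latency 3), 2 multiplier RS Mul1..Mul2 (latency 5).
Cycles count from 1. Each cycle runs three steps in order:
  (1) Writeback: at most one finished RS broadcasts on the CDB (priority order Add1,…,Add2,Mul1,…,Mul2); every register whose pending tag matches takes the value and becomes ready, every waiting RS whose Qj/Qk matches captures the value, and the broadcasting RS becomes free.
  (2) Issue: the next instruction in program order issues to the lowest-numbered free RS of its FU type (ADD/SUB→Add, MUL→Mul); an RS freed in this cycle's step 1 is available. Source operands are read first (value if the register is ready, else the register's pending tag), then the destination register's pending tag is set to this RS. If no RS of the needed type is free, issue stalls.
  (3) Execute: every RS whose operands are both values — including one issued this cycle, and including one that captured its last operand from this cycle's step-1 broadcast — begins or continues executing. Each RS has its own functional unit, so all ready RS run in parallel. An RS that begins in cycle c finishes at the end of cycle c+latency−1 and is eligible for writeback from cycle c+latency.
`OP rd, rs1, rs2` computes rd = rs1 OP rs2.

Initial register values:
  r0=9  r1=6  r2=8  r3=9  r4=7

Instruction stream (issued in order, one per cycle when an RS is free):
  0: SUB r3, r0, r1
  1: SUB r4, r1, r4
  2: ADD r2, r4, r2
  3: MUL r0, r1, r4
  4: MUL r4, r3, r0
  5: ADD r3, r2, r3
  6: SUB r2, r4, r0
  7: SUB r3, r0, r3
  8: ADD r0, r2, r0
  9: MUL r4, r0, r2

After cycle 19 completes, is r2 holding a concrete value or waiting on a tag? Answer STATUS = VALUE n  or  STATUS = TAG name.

  c1: issue SUB r3<-Add1  regs: r0:9,r1:6,r2:8,r3:Add1,r4:7
  c2: issue SUB r4<-Add2  regs: r0:9,r1:6,r2:8,r3:Add1,r4:Add2
  c3: stall  regs: r0:9,r1:6,r2:8,r3:Add1,r4:Add2
  c4: CDB Add1=3; issue ADD r2<-Add1  regs: r0:9,r1:6,r2:Add1,r3:3,r4:Add2
  c5: CDB Add2=-1; issue MUL r0<-Mul1  regs: r0:Mul1,r1:6,r2:Add1,r3:3,r4:-1
  c6: issue MUL r4<-Mul2  regs: r0:Mul1,r1:6,r2:Add1,r3:3,r4:Mul2
  c7: issue ADD r3<-Add2  regs: r0:Mul1,r1:6,r2:Add1,r3:Add2,r4:Mul2
  c8: CDB Add1=7; issue SUB r2<-Add1  regs: r0:Mul1,r1:6,r2:Add1,r3:Add2,r4:Mul2
  c9: stall  regs: r0:Mul1,r1:6,r2:Add1,r3:Add2,r4:Mul2
  c10: CDB Mul1=-6; stall  regs: r0:-6,r1:6,r2:Add1,r3:Add2,r4:Mul2
  c11: CDB Add2=10; issue SUB r3<-Add2  regs: r0:-6,r1:6,r2:Add1,r3:Add2,r4:Mul2
  c12: stall  regs: r0:-6,r1:6,r2:Add1,r3:Add2,r4:Mul2
  c13: stall  regs: r0:-6,r1:6,r2:Add1,r3:Add2,r4:Mul2
  c14: CDB Add2=-16; issue ADD r0<-Add2  regs: r0:Add2,r1:6,r2:Add1,r3:-16,r4:Mul2
  c15: CDB Mul2=-18; issue MUL r4<-Mul1  regs: r0:Add2,r1:6,r2:Add1,r3:-16,r4:Mul1
  c16: -  regs: r0:Add2,r1:6,r2:Add1,r3:-16,r4:Mul1
  c17: -  regs: r0:Add2,r1:6,r2:Add1,r3:-16,r4:Mul1
  c18: CDB Add1=-12  regs: r0:Add2,r1:6,r2:-12,r3:-16,r4:Mul1
  c19: -  regs: r0:Add2,r1:6,r2:-12,r3:-16,r4:Mul1

STATUS = VALUE -12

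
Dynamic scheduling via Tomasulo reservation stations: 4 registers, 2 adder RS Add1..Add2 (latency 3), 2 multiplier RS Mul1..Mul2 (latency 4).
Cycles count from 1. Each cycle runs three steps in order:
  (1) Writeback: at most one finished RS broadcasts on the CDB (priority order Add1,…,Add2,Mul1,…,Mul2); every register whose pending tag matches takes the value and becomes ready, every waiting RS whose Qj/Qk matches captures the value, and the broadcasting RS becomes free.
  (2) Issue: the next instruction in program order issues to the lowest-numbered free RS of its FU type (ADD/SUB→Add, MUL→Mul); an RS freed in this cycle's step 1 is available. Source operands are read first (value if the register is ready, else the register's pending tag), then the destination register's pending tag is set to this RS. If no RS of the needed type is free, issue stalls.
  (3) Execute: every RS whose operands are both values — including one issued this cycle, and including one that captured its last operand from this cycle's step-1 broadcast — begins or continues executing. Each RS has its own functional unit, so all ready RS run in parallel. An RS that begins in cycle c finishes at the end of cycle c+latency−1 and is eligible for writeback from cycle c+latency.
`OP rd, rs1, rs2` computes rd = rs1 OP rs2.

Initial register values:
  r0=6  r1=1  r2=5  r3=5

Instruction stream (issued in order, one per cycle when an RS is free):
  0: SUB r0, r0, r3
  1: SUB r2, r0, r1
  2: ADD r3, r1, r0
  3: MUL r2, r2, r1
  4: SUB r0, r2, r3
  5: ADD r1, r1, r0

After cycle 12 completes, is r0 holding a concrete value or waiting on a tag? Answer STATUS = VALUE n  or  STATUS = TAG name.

cycle 1: issue SUB r0<-Add1 // r0:Add1,r1:1,r2:5,r3:5
cycle 2: issue SUB r2<-Add2 // r0:Add1,r1:1,r2:Add2,r3:5
cycle 3: stall // r0:Add1,r1:1,r2:Add2,r3:5
cycle 4: CDB Add1=1; issue ADD r3<-Add1 // r0:1,r1:1,r2:Add2,r3:Add1
cycle 5: issue MUL r2<-Mul1 // r0:1,r1:1,r2:Mul1,r3:Add1
cycle 6: stall // r0:1,r1:1,r2:Mul1,r3:Add1
cycle 7: CDB Add1=2; issue SUB r0<-Add1 // r0:Add1,r1:1,r2:Mul1,r3:2
cycle 8: CDB Add2=0; issue ADD r1<-Add2 // r0:Add1,r1:Add2,r2:Mul1,r3:2
cycle 9: - // r0:Add1,r1:Add2,r2:Mul1,r3:2
cycle 10: - // r0:Add1,r1:Add2,r2:Mul1,r3:2
cycle 11: - // r0:Add1,r1:Add2,r2:Mul1,r3:2
cycle 12: CDB Mul1=0 // r0:Add1,r1:Add2,r2:0,r3:2

STATUS = TAG Add1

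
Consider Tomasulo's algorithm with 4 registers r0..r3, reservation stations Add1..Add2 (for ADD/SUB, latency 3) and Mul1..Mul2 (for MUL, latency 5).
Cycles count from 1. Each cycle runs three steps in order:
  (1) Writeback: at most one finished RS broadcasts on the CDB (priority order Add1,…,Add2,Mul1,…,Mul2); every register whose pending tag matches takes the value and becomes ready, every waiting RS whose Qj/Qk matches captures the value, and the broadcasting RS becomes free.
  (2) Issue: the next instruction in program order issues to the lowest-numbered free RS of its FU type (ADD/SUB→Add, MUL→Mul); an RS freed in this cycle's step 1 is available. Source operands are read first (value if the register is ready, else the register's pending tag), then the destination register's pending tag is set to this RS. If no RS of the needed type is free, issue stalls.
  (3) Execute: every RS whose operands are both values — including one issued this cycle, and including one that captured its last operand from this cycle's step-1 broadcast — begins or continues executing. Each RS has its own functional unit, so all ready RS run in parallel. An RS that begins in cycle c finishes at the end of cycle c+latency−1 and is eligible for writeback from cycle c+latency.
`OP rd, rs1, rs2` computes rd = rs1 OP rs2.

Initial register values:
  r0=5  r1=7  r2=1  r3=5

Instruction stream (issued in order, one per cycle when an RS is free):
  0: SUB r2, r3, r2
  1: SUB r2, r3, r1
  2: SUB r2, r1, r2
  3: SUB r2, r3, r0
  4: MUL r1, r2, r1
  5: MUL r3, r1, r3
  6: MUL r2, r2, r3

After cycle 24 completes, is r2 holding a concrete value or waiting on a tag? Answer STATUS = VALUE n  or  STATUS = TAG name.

STATUS = VALUE 0

  c1: issue SUB r2<-Add1  regs: r0:5,r1:7,r2:Add1,r3:5
  c2: issue SUB r2<-Add2  regs: r0:5,r1:7,r2:Add2,r3:5
  c3: stall  regs: r0:5,r1:7,r2:Add2,r3:5
  c4: CDB Add1=4; issue SUB r2<-Add1  regs: r0:5,r1:7,r2:Add1,r3:5
  c5: CDB Add2=-2; issue SUB r2<-Add2  regs: r0:5,r1:7,r2:Add2,r3:5
  c6: issue MUL r1<-Mul1  regs: r0:5,r1:Mul1,r2:Add2,r3:5
  c7: issue MUL r3<-Mul2  regs: r0:5,r1:Mul1,r2:Add2,r3:Mul2
  c8: CDB Add1=9; stall  regs: r0:5,r1:Mul1,r2:Add2,r3:Mul2
  c9: CDB Add2=0; stall  regs: r0:5,r1:Mul1,r2:0,r3:Mul2
  c10: stall  regs: r0:5,r1:Mul1,r2:0,r3:Mul2
  c11: stall  regs: r0:5,r1:Mul1,r2:0,r3:Mul2
  c12: stall  regs: r0:5,r1:Mul1,r2:0,r3:Mul2
  c13: stall  regs: r0:5,r1:Mul1,r2:0,r3:Mul2
  c14: CDB Mul1=0; issue MUL r2<-Mul1  regs: r0:5,r1:0,r2:Mul1,r3:Mul2
  c15: -  regs: r0:5,r1:0,r2:Mul1,r3:Mul2
  c16: -  regs: r0:5,r1:0,r2:Mul1,r3:Mul2
  c17: -  regs: r0:5,r1:0,r2:Mul1,r3:Mul2
  c18: -  regs: r0:5,r1:0,r2:Mul1,r3:Mul2
  c19: CDB Mul2=0  regs: r0:5,r1:0,r2:Mul1,r3:0
  c20: -  regs: r0:5,r1:0,r2:Mul1,r3:0
  c21: -  regs: r0:5,r1:0,r2:Mul1,r3:0
  c22: -  regs: r0:5,r1:0,r2:Mul1,r3:0
  c23: -  regs: r0:5,r1:0,r2:Mul1,r3:0
  c24: CDB Mul1=0  regs: r0:5,r1:0,r2:0,r3:0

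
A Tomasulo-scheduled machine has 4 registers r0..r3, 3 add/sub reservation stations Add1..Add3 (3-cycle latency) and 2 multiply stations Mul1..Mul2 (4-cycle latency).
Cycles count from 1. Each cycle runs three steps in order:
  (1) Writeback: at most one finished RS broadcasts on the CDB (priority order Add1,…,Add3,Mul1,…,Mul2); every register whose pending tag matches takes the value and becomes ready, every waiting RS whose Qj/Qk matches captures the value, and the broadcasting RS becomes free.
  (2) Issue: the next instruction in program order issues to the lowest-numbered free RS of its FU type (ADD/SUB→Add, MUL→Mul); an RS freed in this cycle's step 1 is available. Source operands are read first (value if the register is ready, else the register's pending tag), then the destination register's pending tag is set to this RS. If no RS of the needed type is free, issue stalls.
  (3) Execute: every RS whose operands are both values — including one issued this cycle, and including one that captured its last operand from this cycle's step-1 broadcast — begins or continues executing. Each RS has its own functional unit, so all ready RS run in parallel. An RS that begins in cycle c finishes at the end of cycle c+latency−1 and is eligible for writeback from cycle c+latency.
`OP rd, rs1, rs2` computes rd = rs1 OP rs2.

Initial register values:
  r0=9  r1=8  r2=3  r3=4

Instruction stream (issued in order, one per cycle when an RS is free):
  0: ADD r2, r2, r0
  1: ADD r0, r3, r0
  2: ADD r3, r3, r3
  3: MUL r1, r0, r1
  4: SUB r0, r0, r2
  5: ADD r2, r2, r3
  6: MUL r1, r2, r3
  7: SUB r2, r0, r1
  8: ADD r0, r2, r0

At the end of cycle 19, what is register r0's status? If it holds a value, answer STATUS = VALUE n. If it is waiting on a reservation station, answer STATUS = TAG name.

  c1: issue ADD r2<-Add1  regs: r0:9,r1:8,r2:Add1,r3:4
  c2: issue ADD r0<-Add2  regs: r0:Add2,r1:8,r2:Add1,r3:4
  c3: issue ADD r3<-Add3  regs: r0:Add2,r1:8,r2:Add1,r3:Add3
  c4: CDB Add1=12; issue MUL r1<-Mul1  regs: r0:Add2,r1:Mul1,r2:12,r3:Add3
  c5: CDB Add2=13; issue SUB r0<-Add1  regs: r0:Add1,r1:Mul1,r2:12,r3:Add3
  c6: CDB Add3=8; issue ADD r2<-Add2  regs: r0:Add1,r1:Mul1,r2:Add2,r3:8
  c7: issue MUL r1<-Mul2  regs: r0:Add1,r1:Mul2,r2:Add2,r3:8
  c8: CDB Add1=1; issue SUB r2<-Add1  regs: r0:1,r1:Mul2,r2:Add1,r3:8
  c9: CDB Add2=20; issue ADD r0<-Add2  regs: r0:Add2,r1:Mul2,r2:Add1,r3:8
  c10: CDB Mul1=104  regs: r0:Add2,r1:Mul2,r2:Add1,r3:8
  c11: -  regs: r0:Add2,r1:Mul2,r2:Add1,r3:8
  c12: -  regs: r0:Add2,r1:Mul2,r2:Add1,r3:8
  c13: CDB Mul2=160  regs: r0:Add2,r1:160,r2:Add1,r3:8
  c14: -  regs: r0:Add2,r1:160,r2:Add1,r3:8
  c15: -  regs: r0:Add2,r1:160,r2:Add1,r3:8
  c16: CDB Add1=-159  regs: r0:Add2,r1:160,r2:-159,r3:8
  c17: -  regs: r0:Add2,r1:160,r2:-159,r3:8
  c18: -  regs: r0:Add2,r1:160,r2:-159,r3:8
  c19: CDB Add2=-158  regs: r0:-158,r1:160,r2:-159,r3:8

STATUS = VALUE -158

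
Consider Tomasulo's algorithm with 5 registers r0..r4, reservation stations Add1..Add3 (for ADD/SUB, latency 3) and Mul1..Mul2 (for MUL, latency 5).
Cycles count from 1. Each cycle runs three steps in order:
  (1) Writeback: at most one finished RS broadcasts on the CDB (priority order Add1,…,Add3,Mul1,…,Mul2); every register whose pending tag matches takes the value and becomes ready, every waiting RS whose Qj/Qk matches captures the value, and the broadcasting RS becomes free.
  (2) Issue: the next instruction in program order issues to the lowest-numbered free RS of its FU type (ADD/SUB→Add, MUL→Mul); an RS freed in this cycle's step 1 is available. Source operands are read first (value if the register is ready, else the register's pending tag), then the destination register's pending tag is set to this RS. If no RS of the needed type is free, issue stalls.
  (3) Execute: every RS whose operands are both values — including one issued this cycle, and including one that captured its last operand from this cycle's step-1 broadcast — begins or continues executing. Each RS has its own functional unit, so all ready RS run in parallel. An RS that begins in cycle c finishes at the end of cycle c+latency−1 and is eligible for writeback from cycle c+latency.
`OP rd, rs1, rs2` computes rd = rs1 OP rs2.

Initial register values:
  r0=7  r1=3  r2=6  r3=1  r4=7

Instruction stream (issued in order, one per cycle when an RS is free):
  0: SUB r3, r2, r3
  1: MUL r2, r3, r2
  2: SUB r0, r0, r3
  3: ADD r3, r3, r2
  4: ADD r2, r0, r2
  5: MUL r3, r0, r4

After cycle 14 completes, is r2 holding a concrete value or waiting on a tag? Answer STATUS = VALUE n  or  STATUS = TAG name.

  c1: issue SUB r3<-Add1  regs: r0:7,r1:3,r2:6,r3:Add1,r4:7
  c2: issue MUL r2<-Mul1  regs: r0:7,r1:3,r2:Mul1,r3:Add1,r4:7
  c3: issue SUB r0<-Add2  regs: r0:Add2,r1:3,r2:Mul1,r3:Add1,r4:7
  c4: CDB Add1=5; issue ADD r3<-Add1  regs: r0:Add2,r1:3,r2:Mul1,r3:Add1,r4:7
  c5: issue ADD r2<-Add3  regs: r0:Add2,r1:3,r2:Add3,r3:Add1,r4:7
  c6: issue MUL r3<-Mul2  regs: r0:Add2,r1:3,r2:Add3,r3:Mul2,r4:7
  c7: CDB Add2=2  regs: r0:2,r1:3,r2:Add3,r3:Mul2,r4:7
  c8: -  regs: r0:2,r1:3,r2:Add3,r3:Mul2,r4:7
  c9: CDB Mul1=30  regs: r0:2,r1:3,r2:Add3,r3:Mul2,r4:7
  c10: -  regs: r0:2,r1:3,r2:Add3,r3:Mul2,r4:7
  c11: -  regs: r0:2,r1:3,r2:Add3,r3:Mul2,r4:7
  c12: CDB Add1=35  regs: r0:2,r1:3,r2:Add3,r3:Mul2,r4:7
  c13: CDB Add3=32  regs: r0:2,r1:3,r2:32,r3:Mul2,r4:7
  c14: CDB Mul2=14  regs: r0:2,r1:3,r2:32,r3:14,r4:7

STATUS = VALUE 32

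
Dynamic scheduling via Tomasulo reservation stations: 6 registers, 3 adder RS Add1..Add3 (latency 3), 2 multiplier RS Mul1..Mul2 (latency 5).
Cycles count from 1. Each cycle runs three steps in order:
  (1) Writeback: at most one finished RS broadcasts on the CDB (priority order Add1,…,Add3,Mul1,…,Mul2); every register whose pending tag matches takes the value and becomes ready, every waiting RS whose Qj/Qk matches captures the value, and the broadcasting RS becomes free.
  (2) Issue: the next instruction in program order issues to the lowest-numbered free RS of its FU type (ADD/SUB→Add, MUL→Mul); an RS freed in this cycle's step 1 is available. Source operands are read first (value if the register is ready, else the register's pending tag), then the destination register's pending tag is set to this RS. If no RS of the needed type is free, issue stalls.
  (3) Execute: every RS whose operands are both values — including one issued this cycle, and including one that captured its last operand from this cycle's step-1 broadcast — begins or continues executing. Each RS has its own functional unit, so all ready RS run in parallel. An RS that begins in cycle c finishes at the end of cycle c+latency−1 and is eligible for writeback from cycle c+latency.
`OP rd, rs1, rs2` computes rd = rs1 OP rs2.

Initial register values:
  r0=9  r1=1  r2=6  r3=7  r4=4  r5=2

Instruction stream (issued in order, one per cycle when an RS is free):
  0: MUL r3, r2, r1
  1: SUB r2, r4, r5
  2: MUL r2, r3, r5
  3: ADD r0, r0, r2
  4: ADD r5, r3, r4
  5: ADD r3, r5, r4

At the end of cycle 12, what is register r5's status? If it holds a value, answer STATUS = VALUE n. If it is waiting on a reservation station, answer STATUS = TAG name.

STATUS = VALUE 10

  c1: issue MUL r3<-Mul1  regs: r0:9,r1:1,r2:6,r3:Mul1,r4:4,r5:2
  c2: issue SUB r2<-Add1  regs: r0:9,r1:1,r2:Add1,r3:Mul1,r4:4,r5:2
  c3: issue MUL r2<-Mul2  regs: r0:9,r1:1,r2:Mul2,r3:Mul1,r4:4,r5:2
  c4: issue ADD r0<-Add2  regs: r0:Add2,r1:1,r2:Mul2,r3:Mul1,r4:4,r5:2
  c5: CDB Add1=2; issue ADD r5<-Add1  regs: r0:Add2,r1:1,r2:Mul2,r3:Mul1,r4:4,r5:Add1
  c6: CDB Mul1=6; issue ADD r3<-Add3  regs: r0:Add2,r1:1,r2:Mul2,r3:Add3,r4:4,r5:Add1
  c7: -  regs: r0:Add2,r1:1,r2:Mul2,r3:Add3,r4:4,r5:Add1
  c8: -  regs: r0:Add2,r1:1,r2:Mul2,r3:Add3,r4:4,r5:Add1
  c9: CDB Add1=10  regs: r0:Add2,r1:1,r2:Mul2,r3:Add3,r4:4,r5:10
  c10: -  regs: r0:Add2,r1:1,r2:Mul2,r3:Add3,r4:4,r5:10
  c11: CDB Mul2=12  regs: r0:Add2,r1:1,r2:12,r3:Add3,r4:4,r5:10
  c12: CDB Add3=14  regs: r0:Add2,r1:1,r2:12,r3:14,r4:4,r5:10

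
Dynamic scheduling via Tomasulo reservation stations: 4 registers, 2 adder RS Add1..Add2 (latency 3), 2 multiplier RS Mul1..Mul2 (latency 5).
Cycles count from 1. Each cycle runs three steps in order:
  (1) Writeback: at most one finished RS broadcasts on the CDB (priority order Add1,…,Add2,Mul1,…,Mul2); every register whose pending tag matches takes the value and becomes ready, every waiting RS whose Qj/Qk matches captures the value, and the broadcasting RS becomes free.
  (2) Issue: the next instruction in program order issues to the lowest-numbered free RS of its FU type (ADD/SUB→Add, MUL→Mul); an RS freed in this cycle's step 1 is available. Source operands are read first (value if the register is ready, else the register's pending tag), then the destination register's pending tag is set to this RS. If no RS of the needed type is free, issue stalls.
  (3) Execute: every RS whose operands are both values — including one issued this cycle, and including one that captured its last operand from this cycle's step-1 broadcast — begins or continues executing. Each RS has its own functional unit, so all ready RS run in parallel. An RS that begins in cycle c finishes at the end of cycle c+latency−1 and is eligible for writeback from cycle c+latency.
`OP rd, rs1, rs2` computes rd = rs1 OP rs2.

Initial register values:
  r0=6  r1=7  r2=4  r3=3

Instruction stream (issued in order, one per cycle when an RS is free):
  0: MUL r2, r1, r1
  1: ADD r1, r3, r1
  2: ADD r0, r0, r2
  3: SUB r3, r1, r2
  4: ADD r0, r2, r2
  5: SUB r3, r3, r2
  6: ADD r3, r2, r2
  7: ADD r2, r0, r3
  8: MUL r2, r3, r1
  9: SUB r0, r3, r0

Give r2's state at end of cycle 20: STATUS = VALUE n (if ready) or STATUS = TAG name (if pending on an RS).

STATUS = VALUE 980

  c1: issue MUL r2<-Mul1  regs: r0:6,r1:7,r2:Mul1,r3:3
  c2: issue ADD r1<-Add1  regs: r0:6,r1:Add1,r2:Mul1,r3:3
  c3: issue ADD r0<-Add2  regs: r0:Add2,r1:Add1,r2:Mul1,r3:3
  c4: stall  regs: r0:Add2,r1:Add1,r2:Mul1,r3:3
  c5: CDB Add1=10; issue SUB r3<-Add1  regs: r0:Add2,r1:10,r2:Mul1,r3:Add1
  c6: CDB Mul1=49; stall  regs: r0:Add2,r1:10,r2:49,r3:Add1
  c7: stall  regs: r0:Add2,r1:10,r2:49,r3:Add1
  c8: stall  regs: r0:Add2,r1:10,r2:49,r3:Add1
  c9: CDB Add1=-39; issue ADD r0<-Add1  regs: r0:Add1,r1:10,r2:49,r3:-39
  c10: CDB Add2=55; issue SUB r3<-Add2  regs: r0:Add1,r1:10,r2:49,r3:Add2
  c11: stall  regs: r0:Add1,r1:10,r2:49,r3:Add2
  c12: CDB Add1=98; issue ADD r3<-Add1  regs: r0:98,r1:10,r2:49,r3:Add1
  c13: CDB Add2=-88; issue ADD r2<-Add2  regs: r0:98,r1:10,r2:Add2,r3:Add1
  c14: issue MUL r2<-Mul1  regs: r0:98,r1:10,r2:Mul1,r3:Add1
  c15: CDB Add1=98; issue SUB r0<-Add1  regs: r0:Add1,r1:10,r2:Mul1,r3:98
  c16: -  regs: r0:Add1,r1:10,r2:Mul1,r3:98
  c17: -  regs: r0:Add1,r1:10,r2:Mul1,r3:98
  c18: CDB Add1=0  regs: r0:0,r1:10,r2:Mul1,r3:98
  c19: CDB Add2=196  regs: r0:0,r1:10,r2:Mul1,r3:98
  c20: CDB Mul1=980  regs: r0:0,r1:10,r2:980,r3:98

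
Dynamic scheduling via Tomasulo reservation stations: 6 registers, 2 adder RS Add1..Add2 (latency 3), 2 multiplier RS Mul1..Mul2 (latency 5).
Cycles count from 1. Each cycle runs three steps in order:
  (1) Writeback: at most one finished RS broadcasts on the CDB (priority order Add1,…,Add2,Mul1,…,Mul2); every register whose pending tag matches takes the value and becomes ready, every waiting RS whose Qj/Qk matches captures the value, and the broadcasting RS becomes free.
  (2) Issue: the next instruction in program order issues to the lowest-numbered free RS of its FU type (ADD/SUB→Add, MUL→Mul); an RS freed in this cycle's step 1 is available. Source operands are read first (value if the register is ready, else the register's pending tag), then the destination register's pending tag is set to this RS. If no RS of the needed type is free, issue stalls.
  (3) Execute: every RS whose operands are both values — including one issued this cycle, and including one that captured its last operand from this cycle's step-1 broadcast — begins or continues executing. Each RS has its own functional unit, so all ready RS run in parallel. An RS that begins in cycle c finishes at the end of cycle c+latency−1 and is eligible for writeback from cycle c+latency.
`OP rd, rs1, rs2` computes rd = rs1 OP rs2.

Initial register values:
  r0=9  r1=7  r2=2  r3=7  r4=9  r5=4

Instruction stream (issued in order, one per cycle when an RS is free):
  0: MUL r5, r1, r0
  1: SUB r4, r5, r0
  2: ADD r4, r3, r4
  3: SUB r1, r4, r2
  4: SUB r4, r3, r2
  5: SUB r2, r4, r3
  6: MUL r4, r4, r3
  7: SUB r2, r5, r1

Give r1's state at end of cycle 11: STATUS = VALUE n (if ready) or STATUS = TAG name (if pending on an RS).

STATUS = TAG Add1

cycle 1: issue MUL r5<-Mul1 // r0:9,r1:7,r2:2,r3:7,r4:9,r5:Mul1
cycle 2: issue SUB r4<-Add1 // r0:9,r1:7,r2:2,r3:7,r4:Add1,r5:Mul1
cycle 3: issue ADD r4<-Add2 // r0:9,r1:7,r2:2,r3:7,r4:Add2,r5:Mul1
cycle 4: stall // r0:9,r1:7,r2:2,r3:7,r4:Add2,r5:Mul1
cycle 5: stall // r0:9,r1:7,r2:2,r3:7,r4:Add2,r5:Mul1
cycle 6: CDB Mul1=63; stall // r0:9,r1:7,r2:2,r3:7,r4:Add2,r5:63
cycle 7: stall // r0:9,r1:7,r2:2,r3:7,r4:Add2,r5:63
cycle 8: stall // r0:9,r1:7,r2:2,r3:7,r4:Add2,r5:63
cycle 9: CDB Add1=54; issue SUB r1<-Add1 // r0:9,r1:Add1,r2:2,r3:7,r4:Add2,r5:63
cycle 10: stall // r0:9,r1:Add1,r2:2,r3:7,r4:Add2,r5:63
cycle 11: stall // r0:9,r1:Add1,r2:2,r3:7,r4:Add2,r5:63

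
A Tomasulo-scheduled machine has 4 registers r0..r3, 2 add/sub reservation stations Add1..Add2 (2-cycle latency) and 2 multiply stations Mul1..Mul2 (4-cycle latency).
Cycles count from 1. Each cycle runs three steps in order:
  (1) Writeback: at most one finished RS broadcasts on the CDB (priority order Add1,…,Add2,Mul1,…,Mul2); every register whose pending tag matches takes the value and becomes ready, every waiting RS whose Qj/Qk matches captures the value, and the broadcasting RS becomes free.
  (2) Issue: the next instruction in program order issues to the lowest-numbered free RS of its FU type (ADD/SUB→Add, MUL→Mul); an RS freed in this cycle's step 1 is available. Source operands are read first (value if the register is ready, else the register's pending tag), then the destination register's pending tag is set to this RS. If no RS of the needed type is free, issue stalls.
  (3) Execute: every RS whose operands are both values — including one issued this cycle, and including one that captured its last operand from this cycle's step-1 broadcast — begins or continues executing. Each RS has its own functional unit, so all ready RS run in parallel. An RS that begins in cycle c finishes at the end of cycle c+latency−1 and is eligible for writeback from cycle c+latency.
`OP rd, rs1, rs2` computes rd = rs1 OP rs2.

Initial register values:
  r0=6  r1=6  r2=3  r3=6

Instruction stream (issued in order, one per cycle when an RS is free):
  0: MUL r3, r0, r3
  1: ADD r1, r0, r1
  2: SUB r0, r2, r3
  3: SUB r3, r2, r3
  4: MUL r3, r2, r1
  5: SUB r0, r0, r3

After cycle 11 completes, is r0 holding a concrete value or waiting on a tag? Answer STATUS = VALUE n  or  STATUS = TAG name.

STATUS = VALUE -69

cycle 1: issue MUL r3<-Mul1 // r0:6,r1:6,r2:3,r3:Mul1
cycle 2: issue ADD r1<-Add1 // r0:6,r1:Add1,r2:3,r3:Mul1
cycle 3: issue SUB r0<-Add2 // r0:Add2,r1:Add1,r2:3,r3:Mul1
cycle 4: CDB Add1=12; issue SUB r3<-Add1 // r0:Add2,r1:12,r2:3,r3:Add1
cycle 5: CDB Mul1=36; issue MUL r3<-Mul1 // r0:Add2,r1:12,r2:3,r3:Mul1
cycle 6: stall // r0:Add2,r1:12,r2:3,r3:Mul1
cycle 7: CDB Add1=-33; issue SUB r0<-Add1 // r0:Add1,r1:12,r2:3,r3:Mul1
cycle 8: CDB Add2=-33 // r0:Add1,r1:12,r2:3,r3:Mul1
cycle 9: CDB Mul1=36 // r0:Add1,r1:12,r2:3,r3:36
cycle 10: - // r0:Add1,r1:12,r2:3,r3:36
cycle 11: CDB Add1=-69 // r0:-69,r1:12,r2:3,r3:36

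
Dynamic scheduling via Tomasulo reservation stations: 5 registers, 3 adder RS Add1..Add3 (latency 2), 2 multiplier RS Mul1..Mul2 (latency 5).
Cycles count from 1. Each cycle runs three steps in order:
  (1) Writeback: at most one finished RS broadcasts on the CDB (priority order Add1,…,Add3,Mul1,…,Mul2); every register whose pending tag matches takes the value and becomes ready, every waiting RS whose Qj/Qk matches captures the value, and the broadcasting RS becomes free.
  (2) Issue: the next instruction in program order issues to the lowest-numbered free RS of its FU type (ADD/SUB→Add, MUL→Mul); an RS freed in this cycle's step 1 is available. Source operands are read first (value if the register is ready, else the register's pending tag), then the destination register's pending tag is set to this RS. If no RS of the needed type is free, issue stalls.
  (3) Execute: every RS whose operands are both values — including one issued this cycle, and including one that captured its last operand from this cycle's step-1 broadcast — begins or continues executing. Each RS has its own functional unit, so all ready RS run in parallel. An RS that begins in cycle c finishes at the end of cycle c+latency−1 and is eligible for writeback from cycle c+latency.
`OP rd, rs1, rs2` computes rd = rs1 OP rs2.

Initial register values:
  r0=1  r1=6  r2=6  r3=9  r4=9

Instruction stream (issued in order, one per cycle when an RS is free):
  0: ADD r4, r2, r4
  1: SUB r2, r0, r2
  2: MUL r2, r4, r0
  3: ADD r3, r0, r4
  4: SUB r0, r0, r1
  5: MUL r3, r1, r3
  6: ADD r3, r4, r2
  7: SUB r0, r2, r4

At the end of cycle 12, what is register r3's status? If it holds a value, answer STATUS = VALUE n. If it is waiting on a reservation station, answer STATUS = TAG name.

c1: issue ADD r4<-Add1 | r0:1,r1:6,r2:6,r3:9,r4:Add1
c2: issue SUB r2<-Add2 | r0:1,r1:6,r2:Add2,r3:9,r4:Add1
c3: CDB Add1=15; issue MUL r2<-Mul1 | r0:1,r1:6,r2:Mul1,r3:9,r4:15
c4: CDB Add2=-5; issue ADD r3<-Add1 | r0:1,r1:6,r2:Mul1,r3:Add1,r4:15
c5: issue SUB r0<-Add2 | r0:Add2,r1:6,r2:Mul1,r3:Add1,r4:15
c6: CDB Add1=16; issue MUL r3<-Mul2 | r0:Add2,r1:6,r2:Mul1,r3:Mul2,r4:15
c7: CDB Add2=-5; issue ADD r3<-Add1 | r0:-5,r1:6,r2:Mul1,r3:Add1,r4:15
c8: CDB Mul1=15; issue SUB r0<-Add2 | r0:Add2,r1:6,r2:15,r3:Add1,r4:15
c9: - | r0:Add2,r1:6,r2:15,r3:Add1,r4:15
c10: CDB Add1=30 | r0:Add2,r1:6,r2:15,r3:30,r4:15
c11: CDB Add2=0 | r0:0,r1:6,r2:15,r3:30,r4:15
c12: CDB Mul2=96 | r0:0,r1:6,r2:15,r3:30,r4:15

STATUS = VALUE 30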